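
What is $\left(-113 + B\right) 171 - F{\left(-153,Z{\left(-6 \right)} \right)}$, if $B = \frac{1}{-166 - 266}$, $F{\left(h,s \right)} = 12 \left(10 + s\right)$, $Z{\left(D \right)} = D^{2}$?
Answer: $- \frac{954019}{48} \approx -19875.0$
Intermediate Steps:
$F{\left(h,s \right)} = 120 + 12 s$
$B = - \frac{1}{432}$ ($B = \frac{1}{-432} = - \frac{1}{432} \approx -0.0023148$)
$\left(-113 + B\right) 171 - F{\left(-153,Z{\left(-6 \right)} \right)} = \left(-113 - \frac{1}{432}\right) 171 - \left(120 + 12 \left(-6\right)^{2}\right) = \left(- \frac{48817}{432}\right) 171 - \left(120 + 12 \cdot 36\right) = - \frac{927523}{48} - \left(120 + 432\right) = - \frac{927523}{48} - 552 = - \frac{954019}{48}$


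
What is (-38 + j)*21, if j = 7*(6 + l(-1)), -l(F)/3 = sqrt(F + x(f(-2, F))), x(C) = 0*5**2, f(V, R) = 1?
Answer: 84 - 441*I ≈ 84.0 - 441.0*I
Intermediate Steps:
x(C) = 0 (x(C) = 0*25 = 0)
l(F) = -3*sqrt(F) (l(F) = -3*sqrt(F + 0) = -3*sqrt(F))
j = 42 - 21*I (j = 7*(6 - 3*I) = 42 - 21*I ≈ 42.0 - 21.0*I)
(-38 + j)*21 = (-38 + (42 - 21*I))*21 = (4 - 21*I)*21 = 84 - 441*I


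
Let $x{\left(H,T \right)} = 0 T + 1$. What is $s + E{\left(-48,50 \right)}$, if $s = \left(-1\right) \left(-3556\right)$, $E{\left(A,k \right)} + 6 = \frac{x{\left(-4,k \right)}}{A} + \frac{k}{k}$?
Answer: $\frac{170447}{48} \approx 3551.0$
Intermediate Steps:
$x{\left(H,T \right)} = 1$ ($x{\left(H,T \right)} = 0 + 1 = 1$)
$E{\left(A,k \right)} = -5 + \frac{1}{A}$ ($E{\left(A,k \right)} = -6 + \left(1 \frac{1}{A} + \frac{k}{k}\right) = -6 + \left(\frac{1}{A} + 1\right) = -6 + \left(1 + \frac{1}{A}\right) = -5 + \frac{1}{A}$)
$s = 3556$
$s + E{\left(-48,50 \right)} = 3556 - \left(5 - \frac{1}{-48}\right) = 3556 - \frac{241}{48} = \frac{170447}{48}$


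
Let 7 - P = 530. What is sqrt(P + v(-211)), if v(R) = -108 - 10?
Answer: I*sqrt(641) ≈ 25.318*I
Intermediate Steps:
v(R) = -118
P = -523 (P = 7 - 1*530 = 7 - 530 = -523)
sqrt(P + v(-211)) = sqrt(-523 - 118) = sqrt(-641) = I*sqrt(641)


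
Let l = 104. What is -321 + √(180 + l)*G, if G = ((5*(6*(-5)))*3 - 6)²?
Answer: -321 + 415872*√71 ≈ 3.5039e+6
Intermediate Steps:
G = 207936 (G = ((5*(-30))*3 - 6)² = (-150*3 - 6)² = (-450 - 6)² = (-456)² = 207936)
-321 + √(180 + l)*G = -321 + √(180 + 104)*207936 = -321 + √284*207936 = -321 + (2*√71)*207936 = -321 + 415872*√71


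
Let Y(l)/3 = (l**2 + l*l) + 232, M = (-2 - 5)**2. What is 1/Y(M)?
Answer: 1/15102 ≈ 6.6216e-5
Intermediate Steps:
M = 49 (M = (-7)**2 = 49)
Y(l) = 696 + 6*l**2 (Y(l) = 3*((l**2 + l*l) + 232) = 3*((l**2 + l**2) + 232) = 3*(2*l**2 + 232) = 3*(232 + 2*l**2) = 696 + 6*l**2)
1/Y(M) = 1/(696 + 6*49**2) = 1/(696 + 6*2401) = 1/(696 + 14406) = 1/15102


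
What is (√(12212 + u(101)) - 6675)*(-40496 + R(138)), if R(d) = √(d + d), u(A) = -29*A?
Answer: 2*(6675 - √9283)*(20248 - √69) ≈ 2.6630e+8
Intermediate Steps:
R(d) = √2*√d (R(d) = √(2*d) = √2*√d)
(√(12212 + u(101)) - 6675)*(-40496 + R(138)) = (√(12212 - 29*101) - 6675)*(-40496 + √2*√138) = (√(12212 - 2929) - 6675)*(-40496 + 2*√69) = (√9283 - 6675)*(-40496 + 2*√69) = (-6675 + √9283)*(-40496 + 2*√69) = (-40496 + 2*√69)*(-6675 + √9283)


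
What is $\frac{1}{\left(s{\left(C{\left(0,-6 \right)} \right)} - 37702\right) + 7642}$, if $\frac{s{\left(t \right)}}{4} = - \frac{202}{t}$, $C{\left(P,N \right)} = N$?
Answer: $- \frac{3}{89776} \approx -3.3416 \cdot 10^{-5}$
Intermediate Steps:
$s{\left(t \right)} = - \frac{808}{t}$ ($s{\left(t \right)} = 4 \left(- \frac{202}{t}\right) = - \frac{808}{t}$)
$\frac{1}{\left(s{\left(C{\left(0,-6 \right)} \right)} - 37702\right) + 7642} = \frac{1}{\left(- \frac{808}{-6} - 37702\right) + 7642} = \frac{1}{\left(\left(-808\right) \left(- \frac{1}{6}\right) - 37702\right) + 7642} = \frac{1}{\left(\frac{404}{3} - 37702\right) + 7642} = \frac{1}{- \frac{112702}{3} + 7642} = \frac{1}{- \frac{89776}{3}} = - \frac{3}{89776}$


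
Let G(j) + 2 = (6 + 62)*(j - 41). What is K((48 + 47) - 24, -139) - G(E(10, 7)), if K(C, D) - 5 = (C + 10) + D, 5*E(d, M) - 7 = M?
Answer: 12733/5 ≈ 2546.6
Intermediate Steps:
E(d, M) = 7/5 + M/5
K(C, D) = 15 + C + D (K(C, D) = 5 + ((C + 10) + D) = 5 + ((10 + C) + D) = 5 + (10 + C + D) = 15 + C + D)
G(j) = -2790 + 68*j (G(j) = -2 + (6 + 62)*(j - 41) = -2 + 68*(-41 + j) = -2 + (-2788 + 68*j) = -2790 + 68*j)
K((48 + 47) - 24, -139) - G(E(10, 7)) = (15 + ((48 + 47) - 24) - 139) - (-2790 + 68*(7/5 + (1/5)*7)) = (15 + (95 - 24) - 139) - (-2790 + 68*(7/5 + 7/5)) = (15 + 71 - 139) - (-2790 + 68*(14/5)) = -53 - (-2790 + 952/5) = -53 - 1*(-12998/5) = -53 + 12998/5 = 12733/5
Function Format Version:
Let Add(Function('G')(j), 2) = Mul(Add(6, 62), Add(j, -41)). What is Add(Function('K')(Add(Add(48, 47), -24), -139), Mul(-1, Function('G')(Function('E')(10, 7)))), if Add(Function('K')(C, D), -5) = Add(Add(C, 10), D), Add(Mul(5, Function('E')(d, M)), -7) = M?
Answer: Rational(12733, 5) ≈ 2546.6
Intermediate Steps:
Function('E')(d, M) = Add(Rational(7, 5), Mul(Rational(1, 5), M))
Function('K')(C, D) = Add(15, C, D) (Function('K')(C, D) = Add(5, Add(Add(C, 10), D)) = Add(5, Add(Add(10, C), D)) = Add(5, Add(10, C, D)) = Add(15, C, D))
Function('G')(j) = Add(-2790, Mul(68, j)) (Function('G')(j) = Add(-2, Mul(Add(6, 62), Add(j, -41))) = Add(-2, Mul(68, Add(-41, j))) = Add(-2, Add(-2788, Mul(68, j))) = Add(-2790, Mul(68, j)))
Add(Function('K')(Add(Add(48, 47), -24), -139), Mul(-1, Function('G')(Function('E')(10, 7)))) = Add(Add(15, Add(Add(48, 47), -24), -139), Mul(-1, Add(-2790, Mul(68, Add(Rational(7, 5), Mul(Rational(1, 5), 7)))))) = Add(Add(15, Add(95, -24), -139), Mul(-1, Add(-2790, Mul(68, Add(Rational(7, 5), Rational(7, 5)))))) = Add(Add(15, 71, -139), Mul(-1, Add(-2790, Mul(68, Rational(14, 5))))) = Add(-53, Mul(-1, Add(-2790, Rational(952, 5)))) = Add(-53, Mul(-1, Rational(-12998, 5))) = Add(-53, Rational(12998, 5)) = Rational(12733, 5)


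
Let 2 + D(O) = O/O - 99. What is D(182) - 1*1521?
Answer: -1621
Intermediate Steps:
D(O) = -100 (D(O) = -2 + (O/O - 99) = -2 + (1 - 99) = -2 - 98 = -100)
D(182) - 1*1521 = -100 - 1*1521 = -100 - 1521 = -1621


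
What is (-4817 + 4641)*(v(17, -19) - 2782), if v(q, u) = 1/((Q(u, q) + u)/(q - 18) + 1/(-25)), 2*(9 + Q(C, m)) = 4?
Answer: 28887888/59 ≈ 4.8963e+5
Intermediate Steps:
Q(C, m) = -7 (Q(C, m) = -9 + (½)*4 = -9 + 2 = -7)
v(q, u) = 1/(-1/25 + (-7 + u)/(-18 + q)) (v(q, u) = 1/((-7 + u)/(q - 18) + 1/(-25)) = 1/((-7 + u)/(-18 + q) - 1/25) = 1/(-1/25 + (-7 + u)/(-18 + q)))
(-4817 + 4641)*(v(17, -19) - 2782) = (-4817 + 4641)*(25*(18 - 1*17)/(157 + 17 - 25*(-19)) - 2782) = -176*(25*(18 - 17)/(157 + 17 + 475) - 2782) = -176*(25*1/649 - 2782) = -176*(25*(1/649)*1 - 2782) = -176*(25/649 - 2782) = -176*(-1805493/649) = 28887888/59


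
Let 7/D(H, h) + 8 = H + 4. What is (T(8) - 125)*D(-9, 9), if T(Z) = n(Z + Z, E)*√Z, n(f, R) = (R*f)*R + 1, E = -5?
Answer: 875/13 - 5614*√2/13 ≈ -543.42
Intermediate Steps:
D(H, h) = 7/(-4 + H) (D(H, h) = 7/(-8 + (H + 4)) = 7/(-8 + (4 + H)) = 7/(-4 + H))
n(f, R) = 1 + f*R² (n(f, R) = f*R² + 1 = 1 + f*R²)
T(Z) = √Z*(1 + 50*Z) (T(Z) = (1 + (Z + Z)*(-5)²)*√Z = (1 + (2*Z)*25)*√Z = (1 + 50*Z)*√Z = √Z*(1 + 50*Z))
(T(8) - 125)*D(-9, 9) = (√8*(1 + 50*8) - 125)*(7/(-4 - 9)) = ((2*√2)*(1 + 400) - 125)*(7/(-13)) = ((2*√2)*401 - 125)*(7*(-1/13)) = (802*√2 - 125)*(-7/13) = (-125 + 802*√2)*(-7/13) = 875/13 - 5614*√2/13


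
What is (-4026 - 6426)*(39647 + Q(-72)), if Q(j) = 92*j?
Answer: -345156396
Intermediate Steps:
(-4026 - 6426)*(39647 + Q(-72)) = (-4026 - 6426)*(39647 + 92*(-72)) = -10452*(39647 - 6624) = -10452*33023 = -345156396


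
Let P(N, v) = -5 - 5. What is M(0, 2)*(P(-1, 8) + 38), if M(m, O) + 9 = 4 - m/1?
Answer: -140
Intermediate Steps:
M(m, O) = -5 - m (M(m, O) = -9 + (4 - m/1) = -9 + (4 - m) = -5 - m)
P(N, v) = -10
M(0, 2)*(P(-1, 8) + 38) = (-5 - 1*0)*(-10 + 38) = (-5 + 0)*28 = -5*28 = -140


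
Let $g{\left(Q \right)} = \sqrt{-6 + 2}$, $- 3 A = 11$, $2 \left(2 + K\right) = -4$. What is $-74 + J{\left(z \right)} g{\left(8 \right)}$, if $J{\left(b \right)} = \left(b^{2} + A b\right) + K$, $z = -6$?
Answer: $-74 + 108 i \approx -74.0 + 108.0 i$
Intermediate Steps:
$K = -4$ ($K = -2 + \frac{1}{2} \left(-4\right) = -2 - 2 = -4$)
$A = - \frac{11}{3}$ ($A = \left(- \frac{1}{3}\right) 11 = - \frac{11}{3} \approx -3.6667$)
$J{\left(b \right)} = -4 + b^{2} - \frac{11 b}{3}$ ($J{\left(b \right)} = \left(b^{2} - \frac{11 b}{3}\right) - 4 = -4 + b^{2} - \frac{11 b}{3}$)
$g{\left(Q \right)} = 2 i$ ($g{\left(Q \right)} = \sqrt{-4} = 2 i$)
$-74 + J{\left(z \right)} g{\left(8 \right)} = -74 + \left(-4 + \left(-6\right)^{2} - -22\right) 2 i = -74 + \left(-4 + 36 + 22\right) 2 i = -74 + 54 \cdot 2 i = -74 + 108 i$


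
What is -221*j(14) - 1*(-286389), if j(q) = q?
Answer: 283295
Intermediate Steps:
-221*j(14) - 1*(-286389) = -221*14 - 1*(-286389) = -3094 + 286389 = 283295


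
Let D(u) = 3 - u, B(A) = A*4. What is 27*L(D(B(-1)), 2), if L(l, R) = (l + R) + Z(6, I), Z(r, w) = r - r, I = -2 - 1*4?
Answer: 243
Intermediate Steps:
B(A) = 4*A
I = -6 (I = -2 - 4 = -6)
Z(r, w) = 0
L(l, R) = R + l (L(l, R) = (l + R) + 0 = (R + l) + 0 = R + l)
27*L(D(B(-1)), 2) = 27*(2 + (3 - 4*(-1))) = 27*(2 + (3 - 1*(-4))) = 27*(2 + (3 + 4)) = 27*(2 + 7) = 27*9 = 243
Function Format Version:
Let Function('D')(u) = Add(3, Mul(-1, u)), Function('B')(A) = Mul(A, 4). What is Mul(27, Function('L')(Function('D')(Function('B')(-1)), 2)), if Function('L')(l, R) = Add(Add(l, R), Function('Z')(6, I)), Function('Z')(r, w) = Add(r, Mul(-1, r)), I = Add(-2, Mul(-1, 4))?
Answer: 243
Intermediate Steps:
Function('B')(A) = Mul(4, A)
I = -6 (I = Add(-2, -4) = -6)
Function('Z')(r, w) = 0
Function('L')(l, R) = Add(R, l) (Function('L')(l, R) = Add(Add(l, R), 0) = Add(Add(R, l), 0) = Add(R, l))
Mul(27, Function('L')(Function('D')(Function('B')(-1)), 2)) = Mul(27, Add(2, Add(3, Mul(-1, Mul(4, -1))))) = Mul(27, Add(2, Add(3, Mul(-1, -4)))) = Mul(27, Add(2, Add(3, 4))) = Mul(27, Add(2, 7)) = Mul(27, 9) = 243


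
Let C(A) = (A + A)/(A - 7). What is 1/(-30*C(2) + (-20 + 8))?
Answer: 1/12 ≈ 0.083333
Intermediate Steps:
C(A) = 2*A/(-7 + A) (C(A) = (2*A)/(-7 + A) = 2*A/(-7 + A))
1/(-30*C(2) + (-20 + 8)) = 1/(-60*2/(-7 + 2) + (-20 + 8)) = 1/(-60*2/(-5) - 12) = 1/(-60*2*(-1)/5 - 12) = 1/(-30*(-⅘) - 12) = 1/(24 - 12) = 1/12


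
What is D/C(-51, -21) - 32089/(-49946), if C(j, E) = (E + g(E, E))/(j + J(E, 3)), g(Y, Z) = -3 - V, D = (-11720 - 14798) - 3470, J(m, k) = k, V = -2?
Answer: -35946382573/549406 ≈ -65428.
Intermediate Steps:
D = -29988 (D = -26518 - 3470 = -29988)
g(Y, Z) = -1 (g(Y, Z) = -3 - 1*(-2) = -3 + 2 = -1)
C(j, E) = (-1 + E)/(3 + j) (C(j, E) = (E - 1)/(j + 3) = (-1 + E)/(3 + j))
D/C(-51, -21) - 32089/(-49946) = -29988*(3 - 51)/(-1 - 21) - 32089/(-49946) = -29988/(-22/(-48)) - 32089*(-1/49946) = -29988/((-1/48*(-22))) + 32089/49946 = -29988/11/24 + 32089/49946 = -29988*24/11 + 32089/49946 = -719712/11 + 32089/49946 = -35946382573/549406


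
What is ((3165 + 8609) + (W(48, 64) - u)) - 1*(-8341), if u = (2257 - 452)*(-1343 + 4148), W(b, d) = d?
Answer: -5042846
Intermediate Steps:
u = 5063025 (u = 1805*2805 = 5063025)
((3165 + 8609) + (W(48, 64) - u)) - 1*(-8341) = ((3165 + 8609) + (64 - 1*5063025)) - 1*(-8341) = (11774 + (64 - 5063025)) + 8341 = (11774 - 5062961) + 8341 = -5051187 + 8341 = -5042846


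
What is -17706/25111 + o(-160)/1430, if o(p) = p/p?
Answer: -25294469/35908730 ≈ -0.70441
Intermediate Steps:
o(p) = 1
-17706/25111 + o(-160)/1430 = -17706/25111 + 1/1430 = -25294469/35908730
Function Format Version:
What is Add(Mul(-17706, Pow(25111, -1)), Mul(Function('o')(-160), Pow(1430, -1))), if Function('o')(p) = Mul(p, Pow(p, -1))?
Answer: Rational(-25294469, 35908730) ≈ -0.70441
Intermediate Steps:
Function('o')(p) = 1
Add(Mul(-17706, Pow(25111, -1)), Mul(Function('o')(-160), Pow(1430, -1))) = Add(Mul(-17706, Pow(25111, -1)), Mul(1, Pow(1430, -1))) = Add(Mul(-17706, Rational(1, 25111)), Mul(1, Rational(1, 1430))) = Add(Rational(-17706, 25111), Rational(1, 1430)) = Rational(-25294469, 35908730)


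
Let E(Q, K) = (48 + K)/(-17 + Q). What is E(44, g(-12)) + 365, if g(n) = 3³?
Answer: 3310/9 ≈ 367.78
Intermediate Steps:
g(n) = 27
E(Q, K) = (48 + K)/(-17 + Q)
E(44, g(-12)) + 365 = (48 + 27)/(-17 + 44) + 365 = 75/27 + 365 = (1/27)*75 + 365 = 25/9 + 365 = 3310/9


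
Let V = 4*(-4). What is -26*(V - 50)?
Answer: 1716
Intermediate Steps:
V = -16
-26*(V - 50) = -26*(-16 - 50) = -26*(-66) = 1716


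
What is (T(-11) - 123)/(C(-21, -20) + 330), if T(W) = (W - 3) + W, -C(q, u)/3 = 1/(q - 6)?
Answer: -1332/2971 ≈ -0.44833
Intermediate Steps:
C(q, u) = -3/(-6 + q) (C(q, u) = -3/(q - 6) = -3/(-6 + q))
T(W) = -3 + 2*W (T(W) = (-3 + W) + W = -3 + 2*W)
(T(-11) - 123)/(C(-21, -20) + 330) = ((-3 + 2*(-11)) - 123)/(-3/(-6 - 21) + 330) = ((-3 - 22) - 123)/(-3/(-27) + 330) = (-25 - 123)/(-3*(-1/27) + 330) = -148/(⅑ + 330) = -148/2971/9 = -148*9/2971 = -1332/2971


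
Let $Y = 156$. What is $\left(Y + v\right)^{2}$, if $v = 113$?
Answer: $72361$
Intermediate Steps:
$\left(Y + v\right)^{2} = \left(156 + 113\right)^{2} = 269^{2} = 72361$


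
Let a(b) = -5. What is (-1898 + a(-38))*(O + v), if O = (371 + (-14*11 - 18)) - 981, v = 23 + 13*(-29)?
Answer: 2161808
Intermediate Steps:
v = -354 (v = 23 - 377 = -354)
O = -782 (O = (371 + (-154 - 18)) - 981 = (371 - 172) - 981 = 199 - 981 = -782)
(-1898 + a(-38))*(O + v) = (-1898 - 5)*(-782 - 354) = -1903*(-1136) = 2161808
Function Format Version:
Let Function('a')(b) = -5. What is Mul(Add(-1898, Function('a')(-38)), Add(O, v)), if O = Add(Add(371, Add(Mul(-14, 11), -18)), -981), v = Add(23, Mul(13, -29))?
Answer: 2161808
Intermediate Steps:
v = -354 (v = Add(23, -377) = -354)
O = -782 (O = Add(Add(371, Add(-154, -18)), -981) = Add(Add(371, -172), -981) = Add(199, -981) = -782)
Mul(Add(-1898, Function('a')(-38)), Add(O, v)) = Mul(Add(-1898, -5), Add(-782, -354)) = Mul(-1903, -1136) = 2161808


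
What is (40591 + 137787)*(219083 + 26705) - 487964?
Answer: 43842683900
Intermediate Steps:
(40591 + 137787)*(219083 + 26705) - 487964 = 178378*245788 - 487964 = 43843171864 - 487964 = 43842683900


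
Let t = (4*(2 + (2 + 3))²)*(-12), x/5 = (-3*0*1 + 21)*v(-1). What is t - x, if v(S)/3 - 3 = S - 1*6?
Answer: -1092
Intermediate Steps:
v(S) = -9 + 3*S (v(S) = 9 + 3*(S - 1*6) = 9 + 3*(S - 6) = 9 + 3*(-6 + S) = 9 + (-18 + 3*S) = -9 + 3*S)
x = -1260 (x = 5*((-3*0*1 + 21)*(-9 + 3*(-1))) = 5*((0*1 + 21)*(-9 - 3)) = 5*((0 + 21)*(-12)) = 5*(21*(-12)) = 5*(-252) = -1260)
t = -2352 (t = (4*(2 + 5)²)*(-12) = (4*7²)*(-12) = (4*49)*(-12) = 196*(-12) = -2352)
t - x = -2352 - 1*(-1260) = -2352 + 1260 = -1092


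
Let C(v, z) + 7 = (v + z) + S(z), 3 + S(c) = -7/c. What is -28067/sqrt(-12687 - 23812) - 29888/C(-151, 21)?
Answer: 89664/421 + 1651*I*sqrt(36499)/2147 ≈ 212.98 + 146.91*I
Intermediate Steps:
S(c) = -3 - 7/c
C(v, z) = -10 + v + z - 7/z (C(v, z) = -7 + ((v + z) + (-3 - 7/z)) = -7 + (-3 + v + z - 7/z) = -10 + v + z - 7/z)
-28067/sqrt(-12687 - 23812) - 29888/C(-151, 21) = -28067/sqrt(-12687 - 23812) - 29888/(-10 - 151 + 21 - 7/21) = -28067*(-I*sqrt(36499)/36499) - 29888/(-10 - 151 + 21 - 7*1/21) = -28067*(-I*sqrt(36499)/36499) - 29888/(-10 - 151 + 21 - 1/3) = -(-1651)*I*sqrt(36499)/2147 - 29888/(-421/3) = 1651*I*sqrt(36499)/2147 - 29888*(-3/421) = 1651*I*sqrt(36499)/2147 + 89664/421 = 89664/421 + 1651*I*sqrt(36499)/2147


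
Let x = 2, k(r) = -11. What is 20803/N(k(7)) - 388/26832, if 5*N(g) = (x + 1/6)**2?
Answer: 1932181379/87204 ≈ 22157.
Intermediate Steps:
N(g) = 169/180 (N(g) = (2 + 1/6)**2/5 = (13/6)**2/5 = (1/5)*(169/36) = 169/180)
20803/N(k(7)) - 388/26832 = 20803/(169/180) - 388/26832 = 20803*(180/169) - 388*1/26832 = 3744540/169 - 97/6708 = 1932181379/87204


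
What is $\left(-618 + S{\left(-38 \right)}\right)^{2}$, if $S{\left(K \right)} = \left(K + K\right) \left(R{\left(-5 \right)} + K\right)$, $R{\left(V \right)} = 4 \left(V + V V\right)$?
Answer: $14516100$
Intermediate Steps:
$R{\left(V \right)} = 4 V + 4 V^{2}$ ($R{\left(V \right)} = 4 \left(V + V^{2}\right) = 4 V + 4 V^{2}$)
$S{\left(K \right)} = 2 K \left(80 + K\right)$ ($S{\left(K \right)} = \left(K + K\right) \left(4 \left(-5\right) \left(1 - 5\right) + K\right) = 2 K \left(4 \left(-5\right) \left(-4\right) + K\right) = 2 K \left(80 + K\right)$)
$\left(-618 + S{\left(-38 \right)}\right)^{2} = \left(-618 + 2 \left(-38\right) \left(80 - 38\right)\right)^{2} = \left(-618 + 2 \left(-38\right) 42\right)^{2} = \left(-618 - 3192\right)^{2} = \left(-3810\right)^{2} = 14516100$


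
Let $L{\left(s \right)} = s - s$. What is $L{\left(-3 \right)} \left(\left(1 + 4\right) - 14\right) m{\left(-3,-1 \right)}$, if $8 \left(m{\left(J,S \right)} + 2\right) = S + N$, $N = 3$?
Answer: $0$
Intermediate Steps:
$L{\left(s \right)} = 0$
$m{\left(J,S \right)} = - \frac{13}{8} + \frac{S}{8}$ ($m{\left(J,S \right)} = -2 + \frac{S + 3}{8} = -2 + \frac{3 + S}{8} = -2 + \left(\frac{3}{8} + \frac{S}{8}\right) = - \frac{13}{8} + \frac{S}{8}$)
$L{\left(-3 \right)} \left(\left(1 + 4\right) - 14\right) m{\left(-3,-1 \right)} = 0 \left(\left(1 + 4\right) - 14\right) \left(- \frac{13}{8} + \frac{1}{8} \left(-1\right)\right) = 0 \left(5 - 14\right) \left(- \frac{13}{8} - \frac{1}{8}\right) = 0 \left(-9\right) \left(- \frac{7}{4}\right) = 0 \left(- \frac{7}{4}\right) = 0$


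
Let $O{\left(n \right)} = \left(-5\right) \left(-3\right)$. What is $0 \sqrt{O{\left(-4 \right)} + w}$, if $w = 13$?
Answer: $0$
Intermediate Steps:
$O{\left(n \right)} = 15$
$0 \sqrt{O{\left(-4 \right)} + w} = 0 \sqrt{15 + 13} = 0 \sqrt{28} = 0 \cdot 2 \sqrt{7} = 0$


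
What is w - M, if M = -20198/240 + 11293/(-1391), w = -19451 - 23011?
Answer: -7072354171/166920 ≈ -42370.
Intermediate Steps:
w = -42462
M = -15402869/166920 (M = -20198*1/240 + 11293*(-1/1391) = -10099/120 - 11293/1391 = -15402869/166920 ≈ -92.277)
w - M = -42462 - 1*(-15402869/166920) = -42462 + 15402869/166920 = -7072354171/166920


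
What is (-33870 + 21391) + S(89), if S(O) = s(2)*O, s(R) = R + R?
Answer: -12123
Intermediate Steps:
s(R) = 2*R
S(O) = 4*O (S(O) = (2*2)*O = 4*O)
(-33870 + 21391) + S(89) = (-33870 + 21391) + 4*89 = -12479 + 356 = -12123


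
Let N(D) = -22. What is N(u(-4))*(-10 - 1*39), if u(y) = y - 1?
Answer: 1078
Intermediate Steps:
u(y) = -1 + y
N(u(-4))*(-10 - 1*39) = -22*(-10 - 1*39) = -22*(-10 - 39) = -22*(-49) = 1078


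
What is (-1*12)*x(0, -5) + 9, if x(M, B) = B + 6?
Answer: -3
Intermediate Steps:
x(M, B) = 6 + B
(-1*12)*x(0, -5) + 9 = (-1*12)*(6 - 5) + 9 = -12*1 + 9 = -12 + 9 = -3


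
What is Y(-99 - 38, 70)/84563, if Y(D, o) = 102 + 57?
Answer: 159/84563 ≈ 0.0018803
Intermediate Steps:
Y(D, o) = 159
Y(-99 - 38, 70)/84563 = 159/84563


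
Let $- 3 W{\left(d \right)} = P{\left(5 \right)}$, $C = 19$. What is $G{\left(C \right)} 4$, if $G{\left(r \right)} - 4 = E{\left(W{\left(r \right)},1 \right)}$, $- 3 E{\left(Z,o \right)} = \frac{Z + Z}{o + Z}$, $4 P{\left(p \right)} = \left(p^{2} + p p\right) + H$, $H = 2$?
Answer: $\frac{188}{15} \approx 12.533$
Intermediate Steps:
$P{\left(p \right)} = \frac{1}{2} + \frac{p^{2}}{2}$ ($P{\left(p \right)} = \frac{\left(p^{2} + p p\right) + 2}{4} = \frac{\left(p^{2} + p^{2}\right) + 2}{4} = \frac{2 p^{2} + 2}{4} = \frac{2 + 2 p^{2}}{4} = \frac{1}{2} + \frac{p^{2}}{2}$)
$W{\left(d \right)} = - \frac{13}{3}$ ($W{\left(d \right)} = - \frac{\frac{1}{2} + \frac{5^{2}}{2}}{3} = - \frac{\frac{1}{2} + \frac{1}{2} \cdot 25}{3} = - \frac{\frac{1}{2} + \frac{25}{2}}{3} = \left(- \frac{1}{3}\right) 13 = - \frac{13}{3}$)
$E{\left(Z,o \right)} = - \frac{2 Z}{3 \left(Z + o\right)}$ ($E{\left(Z,o \right)} = - \frac{\left(Z + Z\right) \frac{1}{o + Z}}{3} = - \frac{2 Z \frac{1}{Z + o}}{3} = - \frac{2 Z}{3 \left(Z + o\right)}$)
$G{\left(r \right)} = \frac{47}{15}$ ($G{\left(r \right)} = 4 - - \frac{26}{3 \left(3 \left(- \frac{13}{3}\right) + 3 \cdot 1\right)} = 4 - - \frac{26}{3 \left(-13 + 3\right)} = 4 - - \frac{26}{3 \left(-10\right)} = 4 - \left(- \frac{26}{3}\right) \left(- \frac{1}{10}\right) = 4 - \frac{13}{15} = \frac{47}{15}$)
$G{\left(C \right)} 4 = \frac{47}{15} \cdot 4 = \frac{188}{15}$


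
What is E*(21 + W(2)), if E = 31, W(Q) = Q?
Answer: 713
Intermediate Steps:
E*(21 + W(2)) = 31*(21 + 2) = 31*23 = 713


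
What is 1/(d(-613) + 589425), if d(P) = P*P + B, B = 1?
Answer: 1/965195 ≈ 1.0361e-6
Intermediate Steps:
d(P) = 1 + P² (d(P) = P*P + 1 = P² + 1 = 1 + P²)
1/(d(-613) + 589425) = 1/((1 + (-613)²) + 589425) = 1/((1 + 375769) + 589425) = 1/(375770 + 589425) = 1/965195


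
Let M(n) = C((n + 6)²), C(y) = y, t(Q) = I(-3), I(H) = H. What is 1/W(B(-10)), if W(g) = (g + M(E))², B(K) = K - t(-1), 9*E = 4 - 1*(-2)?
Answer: 81/113569 ≈ 0.00071322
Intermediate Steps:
t(Q) = -3
E = ⅔ (E = (4 - 1*(-2))/9 = (4 + 2)/9 = (⅑)*6 = ⅔ ≈ 0.66667)
M(n) = (6 + n)² (M(n) = (n + 6)² = (6 + n)²)
B(K) = 3 + K (B(K) = K - 1*(-3) = K + 3 = 3 + K)
W(g) = (400/9 + g)² (W(g) = (g + (6 + ⅔)²)² = (g + (20/3)²)² = (g + 400/9)² = (400/9 + g)²)
1/W(B(-10)) = 1/((400 + 9*(3 - 10))²/81) = 1/((400 + 9*(-7))²/81) = 1/((400 - 63)²/81) = 1/((1/81)*337²) = 1/((1/81)*113569) = 1/(113569/81) = 81/113569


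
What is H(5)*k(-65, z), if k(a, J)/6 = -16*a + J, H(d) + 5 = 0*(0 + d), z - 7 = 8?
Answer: -31650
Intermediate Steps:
z = 15 (z = 7 + 8 = 15)
H(d) = -5 (H(d) = -5 + 0*(0 + d) = -5 + 0*d = -5 + 0 = -5)
k(a, J) = -96*a + 6*J (k(a, J) = 6*(-16*a + J) = 6*(J - 16*a) = -96*a + 6*J)
H(5)*k(-65, z) = -5*(-96*(-65) + 6*15) = -5*(6240 + 90) = -5*6330 = -31650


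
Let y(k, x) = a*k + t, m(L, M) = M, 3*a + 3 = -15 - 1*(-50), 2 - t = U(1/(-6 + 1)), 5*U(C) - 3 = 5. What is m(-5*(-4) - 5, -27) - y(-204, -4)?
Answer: 10743/5 ≈ 2148.6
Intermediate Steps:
U(C) = 8/5 (U(C) = 3/5 + (1/5)*5 = 3/5 + 1 = 8/5)
t = 2/5 (t = 2 - 1*8/5 = 2 - 8/5 = 2/5 ≈ 0.40000)
a = 32/3 (a = -1 + (-15 - 1*(-50))/3 = -1 + (-15 + 50)/3 = -1 + (1/3)*35 = -1 + 35/3 = 32/3 ≈ 10.667)
y(k, x) = 2/5 + 32*k/3 (y(k, x) = 32*k/3 + 2/5 = 2/5 + 32*k/3)
m(-5*(-4) - 5, -27) - y(-204, -4) = -27 - (2/5 + (32/3)*(-204)) = -27 - (2/5 - 2176) = -27 - 1*(-10878/5) = -27 + 10878/5 = 10743/5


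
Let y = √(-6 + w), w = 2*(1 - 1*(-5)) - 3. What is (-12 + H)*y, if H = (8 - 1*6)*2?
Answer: -8*√3 ≈ -13.856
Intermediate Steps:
w = 9 (w = 2*(1 + 5) - 3 = 2*6 - 3 = 12 - 3 = 9)
y = √3 (y = √(-6 + 9) = √3 ≈ 1.7320)
H = 4 (H = (8 - 6)*2 = 2*2 = 4)
(-12 + H)*y = (-12 + 4)*√3 = -8*√3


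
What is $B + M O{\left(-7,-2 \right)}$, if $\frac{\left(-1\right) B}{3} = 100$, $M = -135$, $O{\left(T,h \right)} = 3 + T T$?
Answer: $-7320$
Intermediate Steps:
$O{\left(T,h \right)} = 3 + T^{2}$
$B = -300$ ($B = \left(-3\right) 100 = -300$)
$B + M O{\left(-7,-2 \right)} = -300 - 135 \left(3 + \left(-7\right)^{2}\right) = -300 - 135 \left(3 + 49\right) = -300 - 7020 = -7320$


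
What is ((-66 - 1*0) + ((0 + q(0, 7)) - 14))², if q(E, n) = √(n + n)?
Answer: (80 - √14)² ≈ 5815.3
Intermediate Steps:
q(E, n) = √2*√n (q(E, n) = √(2*n) = √2*√n)
((-66 - 1*0) + ((0 + q(0, 7)) - 14))² = ((-66 - 1*0) + ((0 + √2*√7) - 14))² = ((-66 + 0) + ((0 + √14) - 14))² = (-66 + (√14 - 14))² = (-66 + (-14 + √14))² = (-80 + √14)²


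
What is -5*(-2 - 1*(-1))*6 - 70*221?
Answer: -15440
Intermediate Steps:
-5*(-2 - 1*(-1))*6 - 70*221 = -5*(-2 + 1)*6 - 15470 = -5*(-1)*6 - 15470 = 5*6 - 15470 = 30 - 15470 = -15440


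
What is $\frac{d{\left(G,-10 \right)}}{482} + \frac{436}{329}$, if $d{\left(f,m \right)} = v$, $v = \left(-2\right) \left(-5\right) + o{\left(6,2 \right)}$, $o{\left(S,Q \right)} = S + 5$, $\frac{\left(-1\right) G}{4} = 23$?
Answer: $\frac{217061}{158578} \approx 1.3688$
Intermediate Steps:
$G = -92$ ($G = \left(-4\right) 23 = -92$)
$o{\left(S,Q \right)} = 5 + S$
$v = 21$ ($v = \left(-2\right) \left(-5\right) + \left(5 + 6\right) = 10 + 11 = 21$)
$d{\left(f,m \right)} = 21$
$\frac{d{\left(G,-10 \right)}}{482} + \frac{436}{329} = \frac{21}{482} + \frac{436}{329} = \frac{217061}{158578}$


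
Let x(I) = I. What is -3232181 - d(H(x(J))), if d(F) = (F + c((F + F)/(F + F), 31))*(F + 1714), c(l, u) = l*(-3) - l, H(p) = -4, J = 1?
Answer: -3218501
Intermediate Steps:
c(l, u) = -4*l (c(l, u) = -3*l - l = -4*l)
d(F) = (-4 + F)*(1714 + F) (d(F) = (F - 4*(F + F)/(F + F))*(F + 1714) = (F - 4*2*F/(2*F))*(1714 + F) = (F - 4*2*F*1/(2*F))*(1714 + F) = (F - 4*1)*(1714 + F) = (F - 4)*(1714 + F) = (-4 + F)*(1714 + F))
-3232181 - d(H(x(J))) = -3232181 - (-6856 + (-4)² + 1710*(-4)) = -3232181 - (-6856 + 16 - 6840) = -3232181 - 1*(-13680) = -3232181 + 13680 = -3218501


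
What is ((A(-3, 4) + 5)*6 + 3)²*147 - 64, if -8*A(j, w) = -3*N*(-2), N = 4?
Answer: 33011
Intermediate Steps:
A(j, w) = -3 (A(j, w) = -(-3*4)*(-2)/8 = -(-3)*(-2)/2 = -⅛*24 = -3)
((A(-3, 4) + 5)*6 + 3)²*147 - 64 = ((-3 + 5)*6 + 3)²*147 - 64 = (2*6 + 3)²*147 - 64 = (12 + 3)²*147 - 64 = 15²*147 - 64 = 225*147 - 64 = 33075 - 64 = 33011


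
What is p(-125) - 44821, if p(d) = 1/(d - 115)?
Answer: -10757041/240 ≈ -44821.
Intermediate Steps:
p(d) = 1/(-115 + d)
p(-125) - 44821 = 1/(-115 - 125) - 44821 = 1/(-240) - 44821 = -1/240 - 44821 = -10757041/240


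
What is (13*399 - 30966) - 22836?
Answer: -48615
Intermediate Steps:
(13*399 - 30966) - 22836 = (5187 - 30966) - 22836 = -25779 - 22836 = -48615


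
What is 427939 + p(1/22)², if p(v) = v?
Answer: 207122477/484 ≈ 4.2794e+5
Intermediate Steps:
427939 + p(1/22)² = 427939 + (1/22)² = 427939 + 1/484 = 207122477/484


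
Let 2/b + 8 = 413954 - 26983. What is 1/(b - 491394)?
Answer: -386963/190151296420 ≈ -2.0350e-6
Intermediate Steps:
b = 2/386963 (b = 2/(-8 + (413954 - 26983)) = 2/(-8 + 386971) = 2/386963 ≈ 5.1685e-6)
1/(b - 491394) = 1/(2/386963 - 491394) = 1/(-190151296420/386963) = -386963/190151296420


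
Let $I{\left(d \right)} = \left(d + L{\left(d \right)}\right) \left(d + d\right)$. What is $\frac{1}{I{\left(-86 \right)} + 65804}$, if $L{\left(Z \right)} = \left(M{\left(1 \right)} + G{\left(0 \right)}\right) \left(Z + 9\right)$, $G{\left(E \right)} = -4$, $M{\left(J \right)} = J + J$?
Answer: $\frac{1}{54108} \approx 1.8482 \cdot 10^{-5}$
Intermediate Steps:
$M{\left(J \right)} = 2 J$
$L{\left(Z \right)} = -18 - 2 Z$ ($L{\left(Z \right)} = \left(2 \cdot 1 - 4\right) \left(Z + 9\right) = \left(2 - 4\right) \left(9 + Z\right) = - 2 \left(9 + Z\right) = -18 - 2 Z$)
$I{\left(d \right)} = 2 d \left(-18 - d\right)$ ($I{\left(d \right)} = \left(d - \left(18 + 2 d\right)\right) \left(d + d\right) = \left(-18 - d\right) 2 d = 2 d \left(-18 - d\right)$)
$\frac{1}{I{\left(-86 \right)} + 65804} = \frac{1}{2 \left(-86\right) \left(-18 - -86\right) + 65804} = \frac{1}{2 \left(-86\right) \left(-18 + 86\right) + 65804} = \frac{1}{2 \left(-86\right) 68 + 65804} = \frac{1}{-11696 + 65804} = \frac{1}{54108}$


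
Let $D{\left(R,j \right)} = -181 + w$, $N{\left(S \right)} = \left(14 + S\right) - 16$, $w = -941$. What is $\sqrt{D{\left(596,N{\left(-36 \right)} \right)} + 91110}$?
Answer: $2 \sqrt{22497} \approx 299.98$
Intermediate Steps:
$N{\left(S \right)} = -2 + S$
$D{\left(R,j \right)} = -1122$ ($D{\left(R,j \right)} = -181 - 941 = -1122$)
$\sqrt{D{\left(596,N{\left(-36 \right)} \right)} + 91110} = \sqrt{-1122 + 91110} = \sqrt{89988} = 2 \sqrt{22497}$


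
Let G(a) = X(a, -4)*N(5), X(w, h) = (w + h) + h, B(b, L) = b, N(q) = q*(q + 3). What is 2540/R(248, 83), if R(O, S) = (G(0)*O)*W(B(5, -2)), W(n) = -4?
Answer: 127/15872 ≈ 0.0080015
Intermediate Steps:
N(q) = q*(3 + q)
X(w, h) = w + 2*h (X(w, h) = (h + w) + h = w + 2*h)
G(a) = -320 + 40*a (G(a) = (a + 2*(-4))*(5*(3 + 5)) = (a - 8)*(5*8) = (-8 + a)*40 = -320 + 40*a)
R(O, S) = 1280*O (R(O, S) = ((-320 + 40*0)*O)*(-4) = ((-320 + 0)*O)*(-4) = -320*O*(-4) = 1280*O)
2540/R(248, 83) = 2540/((1280*248)) = 2540/317440 = 2540*(1/317440) = 127/15872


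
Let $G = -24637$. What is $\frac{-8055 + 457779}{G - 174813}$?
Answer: $- \frac{224862}{99725} \approx -2.2548$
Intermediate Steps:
$\frac{-8055 + 457779}{G - 174813} = \frac{-8055 + 457779}{-24637 - 174813} = \frac{449724}{-199450} = 449724 \left(- \frac{1}{199450}\right) = - \frac{224862}{99725}$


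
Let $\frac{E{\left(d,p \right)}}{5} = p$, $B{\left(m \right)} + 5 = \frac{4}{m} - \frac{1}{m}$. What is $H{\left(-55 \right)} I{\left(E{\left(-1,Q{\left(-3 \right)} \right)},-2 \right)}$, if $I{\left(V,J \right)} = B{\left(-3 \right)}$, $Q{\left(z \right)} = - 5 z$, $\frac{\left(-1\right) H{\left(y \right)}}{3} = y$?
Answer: $-990$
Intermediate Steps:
$H{\left(y \right)} = - 3 y$
$B{\left(m \right)} = -5 + \frac{3}{m}$ ($B{\left(m \right)} = -5 + \left(\frac{4}{m} - \frac{1}{m}\right) = -5 + \frac{3}{m}$)
$E{\left(d,p \right)} = 5 p$
$I{\left(V,J \right)} = -6$ ($I{\left(V,J \right)} = -5 + \frac{3}{-3} = -5 + 3 \left(- \frac{1}{3}\right) = -5 - 1 = -6$)
$H{\left(-55 \right)} I{\left(E{\left(-1,Q{\left(-3 \right)} \right)},-2 \right)} = \left(-3\right) \left(-55\right) \left(-6\right) = 165 \left(-6\right) = -990$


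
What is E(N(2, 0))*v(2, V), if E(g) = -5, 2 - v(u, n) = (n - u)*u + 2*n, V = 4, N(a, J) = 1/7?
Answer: 50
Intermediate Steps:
N(a, J) = 1/7
v(u, n) = 2 - 2*n - u*(n - u) (v(u, n) = 2 - ((n - u)*u + 2*n) = 2 - (u*(n - u) + 2*n) = 2 - (2*n + u*(n - u)) = 2 + (-2*n - u*(n - u)) = 2 - 2*n - u*(n - u))
E(N(2, 0))*v(2, V) = -5*(2 + 2**2 - 2*4 - 1*4*2) = -5*(2 + 4 - 8 - 8) = -5*(-10) = 50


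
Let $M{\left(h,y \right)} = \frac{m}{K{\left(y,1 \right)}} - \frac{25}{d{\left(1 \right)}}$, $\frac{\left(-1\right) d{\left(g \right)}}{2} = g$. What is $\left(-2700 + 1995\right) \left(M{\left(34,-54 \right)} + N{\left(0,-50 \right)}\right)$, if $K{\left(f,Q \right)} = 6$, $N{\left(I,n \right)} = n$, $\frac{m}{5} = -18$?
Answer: $\frac{74025}{2} \approx 37013.0$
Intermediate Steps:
$m = -90$ ($m = 5 \left(-18\right) = -90$)
$d{\left(g \right)} = - 2 g$
$M{\left(h,y \right)} = - \frac{5}{2}$ ($M{\left(h,y \right)} = - \frac{90}{6} - \frac{25}{\left(-2\right) 1} = \left(-90\right) \frac{1}{6} - \frac{25}{-2} = -15 - - \frac{25}{2} = -15 + \frac{25}{2} = - \frac{5}{2}$)
$\left(-2700 + 1995\right) \left(M{\left(34,-54 \right)} + N{\left(0,-50 \right)}\right) = \left(-2700 + 1995\right) \left(- \frac{5}{2} - 50\right) = \left(-705\right) \left(- \frac{105}{2}\right) = \frac{74025}{2}$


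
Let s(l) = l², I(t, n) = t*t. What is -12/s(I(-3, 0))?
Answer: -4/27 ≈ -0.14815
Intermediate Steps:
I(t, n) = t²
-12/s(I(-3, 0)) = -12/((-3)²)² = -12/9² = -12/81 = (1/81)*(-12) = -4/27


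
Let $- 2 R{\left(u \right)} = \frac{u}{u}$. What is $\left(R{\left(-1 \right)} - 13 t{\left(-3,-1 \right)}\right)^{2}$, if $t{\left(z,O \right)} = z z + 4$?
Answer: $\frac{114921}{4} \approx 28730.0$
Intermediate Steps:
$t{\left(z,O \right)} = 4 + z^{2}$ ($t{\left(z,O \right)} = z^{2} + 4 = 4 + z^{2}$)
$R{\left(u \right)} = - \frac{1}{2}$ ($R{\left(u \right)} = - \frac{u \frac{1}{u}}{2} = \left(- \frac{1}{2}\right) 1 = - \frac{1}{2}$)
$\left(R{\left(-1 \right)} - 13 t{\left(-3,-1 \right)}\right)^{2} = \left(- \frac{1}{2} - 13 \left(4 + \left(-3\right)^{2}\right)\right)^{2} = \left(- \frac{1}{2} - 13 \left(4 + 9\right)\right)^{2} = \left(- \frac{1}{2} - 169\right)^{2} = \left(- \frac{339}{2}\right)^{2} = \frac{114921}{4}$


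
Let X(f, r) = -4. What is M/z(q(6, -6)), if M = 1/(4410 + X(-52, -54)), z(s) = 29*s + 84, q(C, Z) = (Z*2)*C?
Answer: -1/8829624 ≈ -1.1326e-7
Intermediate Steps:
q(C, Z) = 2*C*Z (q(C, Z) = (2*Z)*C = 2*C*Z)
z(s) = 84 + 29*s
M = 1/4406 (M = 1/(4410 - 4) = 1/4406 ≈ 0.00022696)
M/z(q(6, -6)) = 1/(4406*(84 + 29*(2*6*(-6)))) = 1/(4406*(84 + 29*(-72))) = 1/(4406*(84 - 2088)) = (1/4406)/(-2004) = (1/4406)*(-1/2004) = -1/8829624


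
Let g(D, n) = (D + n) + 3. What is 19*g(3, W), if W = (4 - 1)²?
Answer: 285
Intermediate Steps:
W = 9 (W = 3² = 9)
g(D, n) = 3 + D + n
19*g(3, W) = 19*(3 + 3 + 9) = 19*15 = 285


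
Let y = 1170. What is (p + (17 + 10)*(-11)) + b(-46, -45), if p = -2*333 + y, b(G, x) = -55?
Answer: 152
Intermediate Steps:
p = 504 (p = -2*333 + 1170 = -666 + 1170 = 504)
(p + (17 + 10)*(-11)) + b(-46, -45) = (504 + (17 + 10)*(-11)) - 55 = (504 + 27*(-11)) - 55 = (504 - 297) - 55 = 207 - 55 = 152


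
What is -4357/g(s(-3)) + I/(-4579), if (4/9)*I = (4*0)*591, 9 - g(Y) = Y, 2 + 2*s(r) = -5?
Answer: -8714/25 ≈ -348.56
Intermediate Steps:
s(r) = -7/2 (s(r) = -1 + (½)*(-5) = -1 - 5/2 = -7/2)
g(Y) = 9 - Y
I = 0 (I = 9*((4*0)*591)/4 = 9*(0*591)/4 = (9/4)*0 = 0)
-4357/g(s(-3)) + I/(-4579) = -4357/(9 - 1*(-7/2)) + 0/(-4579) = -4357/(9 + 7/2) + 0*(-1/4579) = -4357/25/2 + 0 = -4357*2/25 + 0 = -8714/25 + 0 = -8714/25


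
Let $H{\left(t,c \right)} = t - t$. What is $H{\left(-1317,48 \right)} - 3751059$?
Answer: $-3751059$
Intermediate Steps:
$H{\left(t,c \right)} = 0$
$H{\left(-1317,48 \right)} - 3751059 = 0 - 3751059 = -3751059$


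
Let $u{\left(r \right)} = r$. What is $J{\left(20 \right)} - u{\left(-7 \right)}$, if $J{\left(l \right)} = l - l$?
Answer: $7$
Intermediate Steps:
$J{\left(l \right)} = 0$
$J{\left(20 \right)} - u{\left(-7 \right)} = 0 - -7 = 0 + 7 = 7$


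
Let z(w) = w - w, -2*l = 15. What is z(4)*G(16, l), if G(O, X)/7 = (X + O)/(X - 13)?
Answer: 0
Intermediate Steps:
l = -15/2 (l = -1/2*15 = -15/2 ≈ -7.5000)
z(w) = 0
G(O, X) = 7*(O + X)/(-13 + X) (G(O, X) = 7*((X + O)/(X - 13)) = 7*((O + X)/(-13 + X)) = 7*(O + X)/(-13 + X))
z(4)*G(16, l) = 0*(7*(16 - 15/2)/(-13 - 15/2)) = 0*(7*(17/2)/(-41/2)) = 0*(7*(-2/41)*(17/2)) = 0*(-119/41) = 0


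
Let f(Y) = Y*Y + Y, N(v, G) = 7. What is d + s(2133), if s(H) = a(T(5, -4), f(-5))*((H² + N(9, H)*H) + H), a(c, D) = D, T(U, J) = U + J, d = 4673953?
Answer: 96009013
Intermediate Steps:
T(U, J) = J + U
f(Y) = Y + Y² (f(Y) = Y² + Y = Y + Y²)
s(H) = 20*H² + 160*H (s(H) = (-5*(1 - 5))*((H² + 7*H) + H) = (-5*(-4))*(H² + 8*H) = 20*(H² + 8*H) = 20*H² + 160*H)
d + s(2133) = 4673953 + 20*2133*(8 + 2133) = 4673953 + 20*2133*2141 = 4673953 + 91335060 = 96009013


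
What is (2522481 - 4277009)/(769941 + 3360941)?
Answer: -877264/2065441 ≈ -0.42473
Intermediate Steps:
(2522481 - 4277009)/(769941 + 3360941) = -1754528/4130882 = -1754528*1/4130882 = -877264/2065441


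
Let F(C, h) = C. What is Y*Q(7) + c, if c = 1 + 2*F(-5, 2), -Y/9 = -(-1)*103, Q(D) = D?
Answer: -6498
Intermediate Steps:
Y = -927 (Y = -(-9)*(-1*103) = -(-9)*(-103) = -9*103 = -927)
c = -9 (c = 1 + 2*(-5) = 1 - 10 = -9)
Y*Q(7) + c = -927*7 - 9 = -6489 - 9 = -6498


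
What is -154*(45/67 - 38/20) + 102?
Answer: 97541/335 ≈ 291.17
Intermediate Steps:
-154*(45/67 - 38/20) + 102 = -154*(45*(1/67) - 38*1/20) + 102 = -154*(45/67 - 19/10) + 102 = -154*(-823/670) + 102 = 63371/335 + 102 = 97541/335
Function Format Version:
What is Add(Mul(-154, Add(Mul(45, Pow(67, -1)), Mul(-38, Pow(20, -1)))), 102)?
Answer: Rational(97541, 335) ≈ 291.17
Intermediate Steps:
Add(Mul(-154, Add(Mul(45, Pow(67, -1)), Mul(-38, Pow(20, -1)))), 102) = Add(Mul(-154, Add(Mul(45, Rational(1, 67)), Mul(-38, Rational(1, 20)))), 102) = Add(Mul(-154, Add(Rational(45, 67), Rational(-19, 10))), 102) = Add(Mul(-154, Rational(-823, 670)), 102) = Add(Rational(63371, 335), 102) = Rational(97541, 335)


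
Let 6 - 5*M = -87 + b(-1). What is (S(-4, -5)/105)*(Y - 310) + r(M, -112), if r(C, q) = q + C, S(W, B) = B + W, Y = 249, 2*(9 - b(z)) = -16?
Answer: -641/7 ≈ -91.571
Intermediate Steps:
b(z) = 17 (b(z) = 9 - ½*(-16) = 9 + 8 = 17)
M = 76/5 (M = 6/5 - (-87 + 17)/5 = 6/5 - ⅕*(-70) = 6/5 + 14 = 76/5 ≈ 15.200)
r(C, q) = C + q
(S(-4, -5)/105)*(Y - 310) + r(M, -112) = ((-5 - 4)/105)*(249 - 310) + (76/5 - 112) = -9*1/105*(-61) - 484/5 = -3/35*(-61) - 484/5 = 183/35 - 484/5 = -641/7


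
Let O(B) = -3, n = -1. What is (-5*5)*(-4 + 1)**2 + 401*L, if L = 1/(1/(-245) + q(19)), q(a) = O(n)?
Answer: -263845/736 ≈ -358.48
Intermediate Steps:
q(a) = -3
L = -245/736 (L = 1/(1/(-245) - 3) = 1/(-1/245 - 3) = 1/(-736/245) = -245/736 ≈ -0.33288)
(-5*5)*(-4 + 1)**2 + 401*L = (-5*5)*(-4 + 1)**2 + 401*(-245/736) = -25*(-3)**2 - 98245/736 = -25*9 - 98245/736 = -225 - 98245/736 = -263845/736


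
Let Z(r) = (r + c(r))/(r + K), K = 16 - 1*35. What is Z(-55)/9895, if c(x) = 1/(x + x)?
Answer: 6051/80545300 ≈ 7.5125e-5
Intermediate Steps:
K = -19 (K = 16 - 35 = -19)
c(x) = 1/(2*x)
Z(r) = (r + 1/(2*r))/(-19 + r) (Z(r) = (r + 1/(2*r))/(r - 19) = (r + 1/(2*r))/(-19 + r))
Z(-55)/9895 = ((½ + (-55)²)/((-55)*(-19 - 55)))/9895 = -1/55*(½ + 3025)/(-74)*(1/9895) = -1/55*(-1/74)*6051/2*(1/9895) = (6051/8140)*(1/9895) = 6051/80545300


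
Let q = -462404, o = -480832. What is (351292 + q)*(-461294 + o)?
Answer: 104681504112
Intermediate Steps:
(351292 + q)*(-461294 + o) = (351292 - 462404)*(-461294 - 480832) = -111112*(-942126) = 104681504112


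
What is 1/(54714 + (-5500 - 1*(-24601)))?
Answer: 1/73815 ≈ 1.3547e-5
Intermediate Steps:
1/(54714 + (-5500 - 1*(-24601))) = 1/(54714 + (-5500 + 24601)) = 1/(54714 + 19101) = 1/73815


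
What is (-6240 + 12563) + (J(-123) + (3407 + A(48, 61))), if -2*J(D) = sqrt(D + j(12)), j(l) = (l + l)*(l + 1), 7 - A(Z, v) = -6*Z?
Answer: 10025 - 3*sqrt(21)/2 ≈ 10018.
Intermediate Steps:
A(Z, v) = 7 + 6*Z (A(Z, v) = 7 - (-6)*Z = 7 + 6*Z)
j(l) = 2*l*(1 + l) (j(l) = (2*l)*(1 + l) = 2*l*(1 + l))
J(D) = -sqrt(312 + D)/2 (J(D) = -sqrt(D + 2*12*(1 + 12))/2 = -sqrt(D + 2*12*13)/2 = -sqrt(D + 312)/2 = -sqrt(312 + D)/2)
(-6240 + 12563) + (J(-123) + (3407 + A(48, 61))) = (-6240 + 12563) + (-sqrt(312 - 123)/2 + (3407 + (7 + 6*48))) = 6323 + (-3*sqrt(21)/2 + (3407 + (7 + 288))) = 6323 + (-3*sqrt(21)/2 + (3407 + 295)) = 6323 + (-3*sqrt(21)/2 + 3702) = 6323 + (3702 - 3*sqrt(21)/2) = 10025 - 3*sqrt(21)/2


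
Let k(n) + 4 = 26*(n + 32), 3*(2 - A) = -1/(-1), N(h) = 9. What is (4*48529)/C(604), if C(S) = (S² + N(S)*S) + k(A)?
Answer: 291174/556685 ≈ 0.52305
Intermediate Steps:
A = 5/3 (A = 2 - (-1)/(3*(-1)) = 2 - (-1)*(-1)/3 = 2 - ⅓*1 = 2 - ⅓ = 5/3 ≈ 1.6667)
k(n) = 828 + 26*n (k(n) = -4 + 26*(n + 32) = -4 + 26*(32 + n) = -4 + (832 + 26*n) = 828 + 26*n)
C(S) = 2614/3 + S² + 9*S (C(S) = (S² + 9*S) + (828 + 26*(5/3)) = (S² + 9*S) + (828 + 130/3) = (S² + 9*S) + 2614/3 = 2614/3 + S² + 9*S)
(4*48529)/C(604) = (4*48529)/(2614/3 + 604² + 9*604) = 194116/(2614/3 + 364816 + 5436) = 194116/(1113370/3) = 194116*(3/1113370) = 291174/556685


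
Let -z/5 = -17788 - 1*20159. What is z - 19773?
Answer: 169962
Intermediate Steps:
z = 189735 (z = -5*(-17788 - 1*20159) = -5*(-17788 - 20159) = -5*(-37947) = 189735)
z - 19773 = 189735 - 19773 = 169962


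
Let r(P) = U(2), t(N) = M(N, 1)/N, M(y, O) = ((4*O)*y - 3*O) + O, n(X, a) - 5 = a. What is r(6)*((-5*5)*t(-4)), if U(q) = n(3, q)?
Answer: -1575/2 ≈ -787.50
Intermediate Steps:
n(X, a) = 5 + a
M(y, O) = -2*O + 4*O*y (M(y, O) = (4*O*y - 3*O) + O = (-3*O + 4*O*y) + O = -2*O + 4*O*y)
t(N) = (-2 + 4*N)/N (t(N) = (2*1*(-1 + 2*N))/N = (-2 + 4*N)/N)
U(q) = 5 + q
r(P) = 7 (r(P) = 5 + 2 = 7)
r(6)*((-5*5)*t(-4)) = 7*((-5*5)*(4 - 2/(-4))) = 7*(-25*(4 - 2*(-¼))) = 7*(-25*(4 + ½)) = 7*(-25*9/2) = 7*(-225/2) = -1575/2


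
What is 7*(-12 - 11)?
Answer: -161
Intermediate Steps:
7*(-12 - 11) = 7*(-23) = -161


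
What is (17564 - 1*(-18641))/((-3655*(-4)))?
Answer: 7241/2924 ≈ 2.4764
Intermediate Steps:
(17564 - 1*(-18641))/((-3655*(-4))) = (17564 + 18641)/14620 = 36205*(1/14620) = 7241/2924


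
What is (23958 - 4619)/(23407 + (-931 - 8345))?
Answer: 19339/14131 ≈ 1.3686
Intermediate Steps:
(23958 - 4619)/(23407 + (-931 - 8345)) = 19339/(23407 - 9276) = 19339/14131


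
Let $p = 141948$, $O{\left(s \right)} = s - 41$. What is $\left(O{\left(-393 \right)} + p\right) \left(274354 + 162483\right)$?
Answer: $61818551218$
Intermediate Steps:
$O{\left(s \right)} = -41 + s$
$\left(O{\left(-393 \right)} + p\right) \left(274354 + 162483\right) = \left(\left(-41 - 393\right) + 141948\right) \left(274354 + 162483\right) = \left(-434 + 141948\right) 436837 = 141514 \cdot 436837 = 61818551218$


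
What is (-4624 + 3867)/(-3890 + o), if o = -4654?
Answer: 757/8544 ≈ 0.088600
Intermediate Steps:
(-4624 + 3867)/(-3890 + o) = (-4624 + 3867)/(-3890 - 4654) = -757/(-8544) = -757*(-1/8544) = 757/8544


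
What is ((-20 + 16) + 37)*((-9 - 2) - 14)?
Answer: -825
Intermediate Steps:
((-20 + 16) + 37)*((-9 - 2) - 14) = (-4 + 37)*(-11 - 14) = 33*(-25) = -825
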